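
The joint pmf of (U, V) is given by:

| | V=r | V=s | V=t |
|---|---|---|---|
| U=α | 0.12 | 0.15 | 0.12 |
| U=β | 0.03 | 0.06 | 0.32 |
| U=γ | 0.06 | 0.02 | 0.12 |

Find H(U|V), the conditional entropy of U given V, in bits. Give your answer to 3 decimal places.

Marginals: p(U) = (0.3900, 0.4100, 0.2000), p(V) = (0.2100, 0.2300, 0.5600).
H(U|V) = Σ p(V) · H(U|V=·).
  V=r: p=0.2100, H(U|V=r) = 1.3788
  V=s: p=0.2300, H(U|V=s) = 1.2143
  V=t: p=0.5600, H(U|V=t) = 1.4138
Weighted sum = 1.361 bits.

1.361 bits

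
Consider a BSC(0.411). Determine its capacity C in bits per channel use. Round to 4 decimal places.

Binary symmetric channel: C = 1 − h₂(ε) where h₂ is the binary entropy function.
h₂(0.411) = −0.411·log₂0.411 − 0.589·log₂0.589 = 0.9770.
C = 1 − 0.9770 = 0.0230 bits per channel use.

0.0230 bits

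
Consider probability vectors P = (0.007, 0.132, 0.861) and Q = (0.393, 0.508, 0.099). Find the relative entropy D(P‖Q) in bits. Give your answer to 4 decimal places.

2.3894 bits

D(P‖Q) = Σ p·log₂(p/q).
  0.007·log₂(0.007/0.393) = -0.04068
  0.132·log₂(0.132/0.508) = -0.25665
  0.861·log₂(0.861/0.099) = 2.68676
D(P‖Q) = 2.3894 bits.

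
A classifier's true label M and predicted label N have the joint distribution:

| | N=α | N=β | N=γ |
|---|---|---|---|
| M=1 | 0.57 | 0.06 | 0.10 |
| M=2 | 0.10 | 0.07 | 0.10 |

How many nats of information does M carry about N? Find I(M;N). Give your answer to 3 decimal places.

Marginals: p(M) = (0.7300, 0.2700), p(N) = (0.6700, 0.1300, 0.2000).
I(M;N) = Σ p(x,y)·ln[p(x,y)/(p(x)p(y))].
  (1,α): 0.57·ln(1.1654) = 0.0872
  (1,β): 0.06·ln(0.6322) = -0.0275
  (1,γ): 0.10·ln(0.6849) = -0.0378
  (2,α): 0.10·ln(0.5528) = -0.0593
  (2,β): 0.07·ln(1.9943) = 0.0483
  (2,γ): 0.10·ln(1.8519) = 0.0616
Sum = 0.073 nats.

0.073 nats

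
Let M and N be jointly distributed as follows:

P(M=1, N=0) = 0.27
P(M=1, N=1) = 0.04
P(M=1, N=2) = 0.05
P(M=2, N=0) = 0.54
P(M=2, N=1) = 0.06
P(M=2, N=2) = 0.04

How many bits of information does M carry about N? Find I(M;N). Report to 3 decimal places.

0.013 bits

Marginals: p(M) = (0.3600, 0.6400), p(N) = (0.8100, 0.1000, 0.0900).
I(M;N) = H(M) + H(N) − H(M,N).
H(M) = 0.9427, H(N) = 0.8911, H(M,N) = 1.8212.
I(M;N) = 0.9427 + 0.8911 − 1.8212 = 0.013 bits.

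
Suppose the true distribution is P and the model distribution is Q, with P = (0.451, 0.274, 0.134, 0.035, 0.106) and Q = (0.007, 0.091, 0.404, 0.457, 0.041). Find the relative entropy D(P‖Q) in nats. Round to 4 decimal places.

D(P‖Q) = Σ p·ln(p/q).
  0.451·ln(0.451/0.007) = 1.87867
  0.274·ln(0.274/0.091) = 0.30202
  0.134·ln(0.134/0.404) = -0.14788
  0.035·ln(0.035/0.457) = -0.08993
  0.106·ln(0.106/0.041) = 0.10069
D(P‖Q) = 2.0436 nats.

2.0436 nats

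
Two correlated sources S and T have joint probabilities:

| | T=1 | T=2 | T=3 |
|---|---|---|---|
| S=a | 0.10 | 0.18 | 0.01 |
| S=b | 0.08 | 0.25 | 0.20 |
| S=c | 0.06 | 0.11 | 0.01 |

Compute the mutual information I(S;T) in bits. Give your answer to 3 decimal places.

0.143 bits

Marginals: p(S) = (0.2900, 0.5300, 0.1800), p(T) = (0.2400, 0.5400, 0.2200).
I(S;T) = H(S) + H(T) − H(S,T).
H(S) = 1.4487, H(T) = 1.4548, H(S,T) = 2.7601.
I(S;T) = 1.4487 + 1.4548 − 2.7601 = 0.143 bits.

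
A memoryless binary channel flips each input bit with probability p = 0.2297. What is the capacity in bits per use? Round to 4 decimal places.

0.2225 bits

Binary symmetric channel: C = 1 − h₂(ε) where h₂ is the binary entropy function.
h₂(0.2297) = −0.2297·log₂0.2297 − 0.7703·log₂0.7703 = 0.7775.
C = 1 − 0.7775 = 0.2225 bits per channel use.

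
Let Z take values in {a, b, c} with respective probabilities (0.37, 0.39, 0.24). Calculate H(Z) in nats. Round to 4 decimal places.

H(Z) = −Σ p·ln p.
  −(0.37)·ln(0.37) = 0.36787
  −(0.39)·ln(0.39) = 0.36723
  −(0.24)·ln(0.24) = 0.34251
Sum: 0.36787 + 0.36723 + 0.34251 = 1.0776 nats.

1.0776 nats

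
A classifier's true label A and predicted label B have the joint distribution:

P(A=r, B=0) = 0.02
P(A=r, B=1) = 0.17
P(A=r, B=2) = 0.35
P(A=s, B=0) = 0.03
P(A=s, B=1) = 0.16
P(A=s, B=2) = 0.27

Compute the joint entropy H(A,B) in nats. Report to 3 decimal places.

1.499 nats

H(A,B) = −Σ p(x,y)·ln p(x,y) over all 6 cells.
  cell (r,0): −0.02·ln0.02 = 0.0782
  cell (r,1): −0.17·ln0.17 = 0.3012
  cell (r,2): −0.35·ln0.35 = 0.3674
  cell (s,0): −0.03·ln0.03 = 0.1052
  cell (s,1): −0.16·ln0.16 = 0.2932
  cell (s,2): −0.27·ln0.27 = 0.3535
Sum = 1.499 nats.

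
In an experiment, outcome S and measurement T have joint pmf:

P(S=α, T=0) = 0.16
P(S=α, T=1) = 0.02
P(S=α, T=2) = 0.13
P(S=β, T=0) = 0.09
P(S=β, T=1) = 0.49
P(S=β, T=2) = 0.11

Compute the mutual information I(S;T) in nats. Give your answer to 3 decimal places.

Marginals: p(S) = (0.3100, 0.6900), p(T) = (0.2500, 0.5100, 0.2400).
I(S;T) = H(S) + H(T) − H(S,T).
H(S) = 0.6191, H(T) = 1.0325, H(S,T) = 1.4457.
I(S;T) = 0.6191 + 1.0325 − 1.4457 = 0.206 nats.

0.206 nats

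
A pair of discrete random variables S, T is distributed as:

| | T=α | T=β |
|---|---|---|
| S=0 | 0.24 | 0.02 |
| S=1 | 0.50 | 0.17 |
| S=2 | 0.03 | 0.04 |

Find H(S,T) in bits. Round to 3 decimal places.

1.879 bits

H(S,T) = −Σ p(x,y)·log₂ p(x,y) over all 6 cells.
  cell (0,α): −0.24·log₂0.24 = 0.4941
  cell (0,β): −0.02·log₂0.02 = 0.1129
  cell (1,α): −0.50·log₂0.50 = 0.5000
  cell (1,β): −0.17·log₂0.17 = 0.4346
  cell (2,α): −0.03·log₂0.03 = 0.1518
  cell (2,β): −0.04·log₂0.04 = 0.1858
Sum = 1.879 bits.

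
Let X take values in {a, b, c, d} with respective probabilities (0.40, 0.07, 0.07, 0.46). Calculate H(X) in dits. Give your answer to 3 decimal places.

0.476 dits

H(X) = −Σ p·log₁₀ p.
  −(0.40)·log₁₀(0.40) = 0.1592
  −(0.07)·log₁₀(0.07) = 0.0808
  −(0.07)·log₁₀(0.07) = 0.0808
  −(0.46)·log₁₀(0.46) = 0.1551
Sum: 0.1592 + 0.0808 + 0.0808 + 0.1551 = 0.476 dits.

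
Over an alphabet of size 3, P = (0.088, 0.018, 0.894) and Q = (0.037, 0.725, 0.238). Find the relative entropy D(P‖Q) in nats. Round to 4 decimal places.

D(P‖Q) = Σ p·ln(p/q).
  0.088·ln(0.088/0.037) = 0.07624
  0.018·ln(0.018/0.725) = -0.06652
  0.894·ln(0.894/0.238) = 1.18315
D(P‖Q) = 1.1929 nats.

1.1929 nats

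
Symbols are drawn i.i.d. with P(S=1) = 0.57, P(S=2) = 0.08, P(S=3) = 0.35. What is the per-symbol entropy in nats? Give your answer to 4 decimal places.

H(S) = −Σ p·ln p.
  −(0.57)·ln(0.57) = 0.32041
  −(0.08)·ln(0.08) = 0.20206
  −(0.35)·ln(0.35) = 0.36744
Sum: 0.32041 + 0.20206 + 0.36744 = 0.8899 nats.

0.8899 nats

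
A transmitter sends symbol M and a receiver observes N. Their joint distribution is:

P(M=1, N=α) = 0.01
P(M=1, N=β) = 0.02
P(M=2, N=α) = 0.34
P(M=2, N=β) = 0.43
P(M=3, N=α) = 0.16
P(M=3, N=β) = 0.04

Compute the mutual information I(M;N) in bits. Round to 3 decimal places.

Marginals: p(M) = (0.0300, 0.7700, 0.2000), p(N) = (0.5100, 0.4900).
I(M;N) = Σ p(x,y)·log₂[p(x,y)/(p(x)p(y))].
  (1,α): 0.01·log₂(0.6536) = -0.0061
  (1,β): 0.02·log₂(1.3605) = 0.0089
  (2,α): 0.34·log₂(0.8658) = -0.0707
  (2,β): 0.43·log₂(1.1397) = 0.0811
  (3,α): 0.16·log₂(1.5686) = 0.1039
  (3,β): 0.04·log₂(0.4082) = -0.0517
Sum = 0.065 bits.

0.065 bits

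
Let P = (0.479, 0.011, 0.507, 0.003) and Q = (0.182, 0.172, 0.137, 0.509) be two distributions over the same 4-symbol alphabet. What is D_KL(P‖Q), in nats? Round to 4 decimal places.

1.0813 nats

D(P‖Q) = Σ p·ln(p/q).
  0.479·ln(0.479/0.182) = 0.46353
  0.011·ln(0.011/0.172) = -0.03025
  0.507·ln(0.507/0.137) = 0.66342
  0.003·ln(0.003/0.509) = -0.01540
D(P‖Q) = 1.0813 nats.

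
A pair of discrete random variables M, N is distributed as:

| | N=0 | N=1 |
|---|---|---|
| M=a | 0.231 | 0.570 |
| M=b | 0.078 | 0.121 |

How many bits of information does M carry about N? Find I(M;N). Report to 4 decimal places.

0.0056 bits

Marginals: p(M) = (0.8010, 0.1990), p(N) = (0.3090, 0.6910).
I(M;N) = Σ p(x,y)·log₂[p(x,y)/(p(x)p(y))].
  (a,0): 0.231·log₂(0.9333) = -0.02300
  (a,1): 0.570·log₂(1.0298) = 0.02417
  (b,0): 0.078·log₂(1.2685) = 0.02676
  (b,1): 0.121·log₂(0.8799) = -0.02233
Sum = 0.0056 bits.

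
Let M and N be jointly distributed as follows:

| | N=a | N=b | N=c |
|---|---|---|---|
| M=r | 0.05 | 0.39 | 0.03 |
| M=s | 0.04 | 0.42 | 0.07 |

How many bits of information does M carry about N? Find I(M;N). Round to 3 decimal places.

0.011 bits

Marginals: p(M) = (0.4700, 0.5300), p(N) = (0.0900, 0.8100, 0.1000).
I(M;N) = Σ p(x,y)·log₂[p(x,y)/(p(x)p(y))].
  (r,a): 0.05·log₂(1.1820) = 0.0121
  (r,b): 0.39·log₂(1.0244) = 0.0136
  (r,c): 0.03·log₂(0.6383) = -0.0194
  (s,a): 0.04·log₂(0.8386) = -0.0102
  (s,b): 0.42·log₂(0.9783) = -0.0133
  (s,c): 0.07·log₂(1.3208) = 0.0281
Sum = 0.011 bits.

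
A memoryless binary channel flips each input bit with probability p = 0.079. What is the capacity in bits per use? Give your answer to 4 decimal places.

0.6014 bits

Binary symmetric channel: C = 1 − h₂(ε) where h₂ is the binary entropy function.
h₂(0.079) = −0.079·log₂0.079 − 0.921·log₂0.921 = 0.3986.
C = 1 − 0.3986 = 0.6014 bits per channel use.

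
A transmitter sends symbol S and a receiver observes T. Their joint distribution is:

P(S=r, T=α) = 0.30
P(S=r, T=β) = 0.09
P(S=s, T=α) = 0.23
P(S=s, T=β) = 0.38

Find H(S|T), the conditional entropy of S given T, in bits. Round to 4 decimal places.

0.8545 bits

Chain rule: H(S|T) = H(S,T) − H(T).
Marginals: p(S) = (0.3900, 0.6100), p(T) = (0.5300, 0.4700).
H(S,T) = 1.8519 bits; H(T) = 0.9974 bits.
H(S|T) = 1.8519 − 0.9974 = 0.8545 bits.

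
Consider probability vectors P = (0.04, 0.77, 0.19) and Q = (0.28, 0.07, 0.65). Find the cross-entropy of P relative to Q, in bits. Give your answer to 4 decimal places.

3.1456 bits

H(P,Q) = −Σ p·log₂ q.
  −0.04·log₂(0.28) = 0.07346
  −0.77·log₂(0.07) = 2.95411
  −0.19·log₂(0.65) = 0.11808
H(P,Q) = 3.1456 bits.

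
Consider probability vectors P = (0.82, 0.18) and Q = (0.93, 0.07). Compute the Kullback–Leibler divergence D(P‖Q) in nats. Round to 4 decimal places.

D(P‖Q) = Σ p·ln(p/q).
  0.82·ln(0.82/0.93) = -0.10322
  0.18·ln(0.18/0.07) = 0.17000
D(P‖Q) = 0.0668 nats.

0.0668 nats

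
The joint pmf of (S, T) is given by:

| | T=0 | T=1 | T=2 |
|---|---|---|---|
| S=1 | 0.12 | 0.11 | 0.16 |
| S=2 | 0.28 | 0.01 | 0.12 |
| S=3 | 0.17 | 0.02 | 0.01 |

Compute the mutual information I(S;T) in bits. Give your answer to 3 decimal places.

0.197 bits

Marginals: p(S) = (0.3900, 0.4100, 0.2000), p(T) = (0.5700, 0.1400, 0.2900).
I(S;T) = Σ p(x,y)·log₂[p(x,y)/(p(x)p(y))].
  (1,0): 0.12·log₂(0.5398) = -0.1067
  (1,1): 0.11·log₂(2.0147) = 0.1112
  (1,2): 0.16·log₂(1.4147) = 0.0801
  (2,0): 0.28·log₂(1.1981) = 0.0730
  (2,1): 0.01·log₂(0.1742) = -0.0252
  (2,2): 0.12·log₂(1.0093) = 0.0016
  (3,0): 0.17·log₂(1.4912) = 0.0980
  (3,1): 0.02·log₂(0.7143) = -0.0097
  (3,2): 0.01·log₂(0.1724) = -0.0254
Sum = 0.197 bits.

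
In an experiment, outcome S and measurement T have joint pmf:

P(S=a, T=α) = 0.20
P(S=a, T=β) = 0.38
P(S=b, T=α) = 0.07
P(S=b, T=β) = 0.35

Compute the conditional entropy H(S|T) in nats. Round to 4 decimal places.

0.6599 nats

Marginals: p(S) = (0.5800, 0.4200), p(T) = (0.2700, 0.7300).
H(S|T) = Σ p(T) · H(S|T=·).
  T=α: p=0.2700, H(S|T=α) = 0.5723
  T=β: p=0.7300, H(S|T=β) = 0.6923
Weighted sum = 0.6599 nats.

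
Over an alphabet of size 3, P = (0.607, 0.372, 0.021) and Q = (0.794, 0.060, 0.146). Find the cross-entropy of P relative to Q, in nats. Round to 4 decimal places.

H(P,Q) = −Σ p·ln q.
  −0.607·ln(0.794) = 0.14002
  −0.372·ln(0.060) = 1.04659
  −0.021·ln(0.146) = 0.04041
H(P,Q) = 1.2270 nats.

1.2270 nats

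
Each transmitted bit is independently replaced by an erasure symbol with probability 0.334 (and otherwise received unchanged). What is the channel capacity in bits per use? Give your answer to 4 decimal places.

Binary erasure channel: capacity C = 1 − ε.
C = 1 − 0.334 = 0.6660 bits per channel use.

0.6660 bits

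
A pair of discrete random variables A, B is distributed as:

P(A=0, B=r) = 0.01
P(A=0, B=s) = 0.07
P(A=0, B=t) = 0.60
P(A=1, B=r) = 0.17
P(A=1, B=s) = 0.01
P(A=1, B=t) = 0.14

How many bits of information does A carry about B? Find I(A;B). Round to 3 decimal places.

0.287 bits

Marginals: p(A) = (0.6800, 0.3200), p(B) = (0.1800, 0.0800, 0.7400).
I(A;B) = H(A) + H(B) − H(A,B).
H(A) = 0.9044, H(B) = 1.0583, H(A,B) = 1.6753.
I(A;B) = 0.9044 + 1.0583 − 1.6753 = 0.287 bits.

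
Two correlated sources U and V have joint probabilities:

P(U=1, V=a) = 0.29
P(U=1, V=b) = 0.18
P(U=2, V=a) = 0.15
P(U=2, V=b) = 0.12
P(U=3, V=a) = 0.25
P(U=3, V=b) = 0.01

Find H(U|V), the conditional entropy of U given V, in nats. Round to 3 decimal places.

0.980 nats

Marginals: p(U) = (0.4700, 0.2700, 0.2600), p(V) = (0.6900, 0.3100).
H(U|V) = Σ p(V) · H(U|V=·).
  V=a: p=0.6900, H(U|V=a) = 1.0639
  V=b: p=0.3100, H(U|V=b) = 0.7938
Weighted sum = 0.980 nats.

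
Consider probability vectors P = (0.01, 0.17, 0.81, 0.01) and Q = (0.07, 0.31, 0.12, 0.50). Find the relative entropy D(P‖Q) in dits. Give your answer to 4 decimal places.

0.6019 dits

D(P‖Q) = Σ p·log₁₀(p/q).
  0.01·log₁₀(0.01/0.07) = -0.00845
  0.17·log₁₀(0.17/0.31) = -0.04436
  0.81·log₁₀(0.81/0.12) = 0.67174
  0.01·log₁₀(0.01/0.50) = -0.01699
D(P‖Q) = 0.6019 dits.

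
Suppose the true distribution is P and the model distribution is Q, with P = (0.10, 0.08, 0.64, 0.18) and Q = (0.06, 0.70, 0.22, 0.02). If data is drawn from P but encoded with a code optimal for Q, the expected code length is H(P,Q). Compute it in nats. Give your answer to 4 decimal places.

H(P,Q) = −Σ p·ln q.
  −0.10·ln(0.06) = 0.28134
  −0.08·ln(0.70) = 0.02853
  −0.64·ln(0.22) = 0.96904
  −0.18·ln(0.02) = 0.70416
H(P,Q) = 1.9831 nats.

1.9831 nats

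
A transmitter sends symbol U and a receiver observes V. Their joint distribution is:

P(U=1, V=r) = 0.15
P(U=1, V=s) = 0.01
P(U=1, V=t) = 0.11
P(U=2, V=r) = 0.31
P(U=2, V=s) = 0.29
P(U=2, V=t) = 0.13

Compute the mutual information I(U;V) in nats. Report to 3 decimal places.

Marginals: p(U) = (0.2700, 0.7300), p(V) = (0.4600, 0.3000, 0.2400).
I(U;V) = Σ p(x,y)·ln[p(x,y)/(p(x)p(y))].
  (1,r): 0.15·ln(1.2077) = 0.0283
  (1,s): 0.01·ln(0.1235) = -0.0209
  (1,t): 0.11·ln(1.6975) = 0.0582
  (2,r): 0.31·ln(0.9232) = -0.0248
  (2,s): 0.29·ln(1.3242) = 0.0814
  (2,t): 0.13·ln(0.7420) = -0.0388
Sum = 0.083 nats.

0.083 nats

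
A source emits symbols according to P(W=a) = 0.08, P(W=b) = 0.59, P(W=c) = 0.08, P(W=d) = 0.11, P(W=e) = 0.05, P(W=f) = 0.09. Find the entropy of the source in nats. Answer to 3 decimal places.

1.325 nats

H(W) = −Σ p·ln p.
  −(0.08)·ln(0.08) = 0.2021
  −(0.59)·ln(0.59) = 0.3113
  −(0.08)·ln(0.08) = 0.2021
  −(0.11)·ln(0.11) = 0.2428
  −(0.05)·ln(0.05) = 0.1498
  −(0.09)·ln(0.09) = 0.2167
Sum: 0.2021 + 0.3113 + 0.2021 + 0.2428 + 0.1498 + 0.2167 = 1.325 nats.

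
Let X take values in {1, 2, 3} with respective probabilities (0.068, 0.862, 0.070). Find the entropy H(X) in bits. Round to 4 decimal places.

H(X) = −Σ p·log₂ p.
  −(0.068)·log₂(0.068) = 0.26373
  −(0.862)·log₂(0.862) = 0.18468
  −(0.070)·log₂(0.070) = 0.26856
Sum: 0.26373 + 0.18468 + 0.26856 = 0.7170 bits.

0.7170 bits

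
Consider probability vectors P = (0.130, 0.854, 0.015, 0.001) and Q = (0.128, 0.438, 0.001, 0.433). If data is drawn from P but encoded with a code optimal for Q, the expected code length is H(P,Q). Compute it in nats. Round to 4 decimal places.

1.0767 nats

H(P,Q) = −Σ p·ln q.
  −0.130·ln(0.128) = 0.26724
  −0.854·ln(0.438) = 0.70501
  −0.015·ln(0.001) = 0.10362
  −0.001·ln(0.433) = 0.00084
H(P,Q) = 1.0767 nats.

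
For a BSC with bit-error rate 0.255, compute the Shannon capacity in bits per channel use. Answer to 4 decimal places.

Binary symmetric channel: C = 1 − h₂(ε) where h₂ is the binary entropy function.
h₂(0.255) = −0.255·log₂0.255 − 0.745·log₂0.745 = 0.8191.
C = 1 − 0.8191 = 0.1809 bits per channel use.

0.1809 bits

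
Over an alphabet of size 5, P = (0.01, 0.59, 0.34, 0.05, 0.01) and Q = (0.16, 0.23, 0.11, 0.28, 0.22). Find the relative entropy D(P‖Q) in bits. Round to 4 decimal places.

1.1465 bits

D(P‖Q) = Σ p·log₂(p/q).
  0.01·log₂(0.01/0.16) = -0.04000
  0.59·log₂(0.59/0.23) = 0.80186
  0.34·log₂(0.34/0.11) = 0.55353
  0.05·log₂(0.05/0.28) = -0.12427
  0.01·log₂(0.01/0.22) = -0.04459
D(P‖Q) = 1.1465 bits.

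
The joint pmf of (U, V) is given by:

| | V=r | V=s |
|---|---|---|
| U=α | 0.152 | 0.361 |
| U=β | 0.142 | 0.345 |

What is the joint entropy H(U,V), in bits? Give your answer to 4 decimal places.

1.8733 bits

H(U,V) = −Σ p(x,y)·log₂ p(x,y) over all 4 cells.
  cell (α,r): −0.152·log₂0.152 = 0.41311
  cell (α,s): −0.361·log₂0.361 = 0.53064
  cell (β,r): −0.142·log₂0.142 = 0.39988
  cell (β,s): −0.345·log₂0.345 = 0.52969
Sum = 1.8733 bits.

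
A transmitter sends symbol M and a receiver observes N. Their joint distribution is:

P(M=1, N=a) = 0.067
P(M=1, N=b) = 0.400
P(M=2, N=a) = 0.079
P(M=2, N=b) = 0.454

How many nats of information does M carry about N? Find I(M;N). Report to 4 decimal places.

0.0000 nats

Marginals: p(M) = (0.4670, 0.5330), p(N) = (0.1460, 0.8540).
I(M;N) = Σ p(x,y)·ln[p(x,y)/(p(x)p(y))].
  (1,a): 0.067·ln(0.9827) = -0.00117
  (1,b): 0.400·ln(1.0030) = 0.00118
  (2,a): 0.079·ln(1.0152) = 0.00119
  (2,b): 0.454·ln(0.9974) = -0.00118
Sum = 0.0000 nats.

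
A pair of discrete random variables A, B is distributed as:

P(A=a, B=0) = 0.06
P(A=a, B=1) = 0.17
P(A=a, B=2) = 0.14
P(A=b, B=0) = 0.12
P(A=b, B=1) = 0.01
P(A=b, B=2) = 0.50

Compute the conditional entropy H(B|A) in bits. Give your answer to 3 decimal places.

1.058 bits

Chain rule: H(B|A) = H(A,B) − H(A).
Marginals: p(A) = (0.3700, 0.6300), p(B) = (0.1800, 0.1800, 0.6400).
H(A,B) = 2.0087 bits; H(A) = 0.9507 bits.
H(B|A) = 2.0087 − 0.9507 = 1.058 bits.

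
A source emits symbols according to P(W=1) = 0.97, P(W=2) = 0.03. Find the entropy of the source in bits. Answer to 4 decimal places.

H(W) = −Σ p·log₂ p.
  −(0.97)·log₂(0.97) = 0.04263
  −(0.03)·log₂(0.03) = 0.15177
Sum: 0.04263 + 0.15177 = 0.1944 bits.

0.1944 bits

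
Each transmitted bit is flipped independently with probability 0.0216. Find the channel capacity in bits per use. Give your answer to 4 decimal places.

0.8497 bits

Binary symmetric channel: C = 1 − h₂(ε) where h₂ is the binary entropy function.
h₂(0.0216) = −0.0216·log₂0.0216 − 0.9784·log₂0.9784 = 0.1503.
C = 1 − 0.1503 = 0.8497 bits per channel use.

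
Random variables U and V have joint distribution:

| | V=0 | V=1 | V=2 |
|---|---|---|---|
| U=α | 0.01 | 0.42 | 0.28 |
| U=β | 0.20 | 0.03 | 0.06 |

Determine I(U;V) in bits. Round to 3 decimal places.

0.423 bits

Marginals: p(U) = (0.7100, 0.2900), p(V) = (0.2100, 0.4500, 0.3400).
I(U;V) = Σ p(x,y)·log₂[p(x,y)/(p(x)p(y))].
  (α,0): 0.01·log₂(0.0671) = -0.0390
  (α,1): 0.42·log₂(1.3146) = 0.1657
  (α,2): 0.28·log₂(1.1599) = 0.0599
  (β,0): 0.20·log₂(3.2841) = 0.3431
  (β,1): 0.03·log₂(0.2299) = -0.0636
  (β,2): 0.06·log₂(0.6085) = -0.0430
Sum = 0.423 bits.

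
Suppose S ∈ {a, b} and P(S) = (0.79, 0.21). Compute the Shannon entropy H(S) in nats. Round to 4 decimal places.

H(S) = −Σ p·ln p.
  −(0.79)·ln(0.79) = 0.18622
  −(0.21)·ln(0.21) = 0.32774
Sum: 0.18622 + 0.32774 = 0.5140 nats.

0.5140 nats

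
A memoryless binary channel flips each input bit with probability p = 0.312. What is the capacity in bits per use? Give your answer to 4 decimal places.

Binary symmetric channel: C = 1 − h₂(ε) where h₂ is the binary entropy function.
h₂(0.312) = −0.312·log₂0.312 − 0.688·log₂0.688 = 0.8955.
C = 1 − 0.8955 = 0.1045 bits per channel use.

0.1045 bits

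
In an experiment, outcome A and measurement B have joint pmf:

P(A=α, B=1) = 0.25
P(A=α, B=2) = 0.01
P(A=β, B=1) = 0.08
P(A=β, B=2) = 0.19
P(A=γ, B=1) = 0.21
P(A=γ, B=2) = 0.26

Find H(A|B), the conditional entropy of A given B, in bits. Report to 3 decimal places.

Chain rule: H(A|B) = H(A,B) − H(B).
Marginals: p(A) = (0.2600, 0.2700, 0.4700), p(B) = (0.5400, 0.4600).
H(A,B) = 2.2913 bits; H(B) = 0.9954 bits.
H(A|B) = 2.2913 − 0.9954 = 1.296 bits.

1.296 bits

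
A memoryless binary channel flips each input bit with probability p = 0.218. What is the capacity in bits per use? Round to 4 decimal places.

0.2435 bits

Binary symmetric channel: C = 1 − h₂(ε) where h₂ is the binary entropy function.
h₂(0.218) = −0.218·log₂0.218 − 0.782·log₂0.782 = 0.7565.
C = 1 − 0.7565 = 0.2435 bits per channel use.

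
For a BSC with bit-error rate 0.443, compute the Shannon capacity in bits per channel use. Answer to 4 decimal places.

Binary symmetric channel: C = 1 − h₂(ε) where h₂ is the binary entropy function.
h₂(0.443) = −0.443·log₂0.443 − 0.557·log₂0.557 = 0.9906.
C = 1 − 0.9906 = 0.0094 bits per channel use.

0.0094 bits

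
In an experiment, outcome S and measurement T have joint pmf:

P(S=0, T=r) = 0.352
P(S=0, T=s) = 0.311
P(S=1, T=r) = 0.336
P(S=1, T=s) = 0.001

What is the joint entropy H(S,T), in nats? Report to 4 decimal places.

H(S,T) = −Σ p(x,y)·ln p(x,y) over all 4 cells.
  cell (0,r): −0.352·ln0.352 = 0.36753
  cell (0,s): −0.311·ln0.311 = 0.36324
  cell (1,r): −0.336·ln0.336 = 0.36646
  cell (1,s): −0.001·ln0.001 = 0.00691
Sum = 1.1041 nats.

1.1041 nats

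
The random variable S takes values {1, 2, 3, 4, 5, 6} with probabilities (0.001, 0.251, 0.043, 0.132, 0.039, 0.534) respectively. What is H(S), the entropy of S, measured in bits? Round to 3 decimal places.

1.757 bits

H(S) = −Σ p·log₂ p.
  −(0.001)·log₂(0.001) = 0.0100
  −(0.251)·log₂(0.251) = 0.5006
  −(0.043)·log₂(0.043) = 0.1952
  −(0.132)·log₂(0.132) = 0.3856
  −(0.039)·log₂(0.039) = 0.1825
  −(0.534)·log₂(0.534) = 0.4833
Sum: 0.0100 + 0.5006 + 0.1952 + 0.3856 + 0.1825 + 0.4833 = 1.757 bits.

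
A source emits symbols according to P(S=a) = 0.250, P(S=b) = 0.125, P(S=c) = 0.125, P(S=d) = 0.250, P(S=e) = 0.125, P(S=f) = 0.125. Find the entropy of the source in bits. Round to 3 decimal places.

2.500 bits

H(S) = −Σ p·log₂ p.
  −(0.250)·log₂(0.250) = 0.5000
  −(0.125)·log₂(0.125) = 0.3750
  −(0.125)·log₂(0.125) = 0.3750
  −(0.250)·log₂(0.250) = 0.5000
  −(0.125)·log₂(0.125) = 0.3750
  −(0.125)·log₂(0.125) = 0.3750
Sum: 0.5000 + 0.3750 + 0.3750 + 0.5000 + 0.3750 + 0.3750 = 2.500 bits.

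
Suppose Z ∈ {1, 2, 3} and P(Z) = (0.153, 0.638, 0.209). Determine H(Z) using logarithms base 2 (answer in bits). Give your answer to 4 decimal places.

1.3001 bits

H(Z) = −Σ p·log₂ p.
  −(0.153)·log₂(0.153) = 0.41438
  −(0.638)·log₂(0.638) = 0.41366
  −(0.209)·log₂(0.209) = 0.47201
Sum: 0.41438 + 0.41366 + 0.47201 = 1.3001 bits.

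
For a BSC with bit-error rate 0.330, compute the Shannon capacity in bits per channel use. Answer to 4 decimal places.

Binary symmetric channel: C = 1 − h₂(ε) where h₂ is the binary entropy function.
h₂(0.330) = −0.330·log₂0.330 − 0.670·log₂0.670 = 0.9149.
C = 1 − 0.9149 = 0.0851 bits per channel use.

0.0851 bits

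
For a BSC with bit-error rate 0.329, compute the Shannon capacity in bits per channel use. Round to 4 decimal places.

Binary symmetric channel: C = 1 − h₂(ε) where h₂ is the binary entropy function.
h₂(0.329) = −0.329·log₂0.329 − 0.671·log₂0.671 = 0.9139.
C = 1 − 0.9139 = 0.0861 bits per channel use.

0.0861 bits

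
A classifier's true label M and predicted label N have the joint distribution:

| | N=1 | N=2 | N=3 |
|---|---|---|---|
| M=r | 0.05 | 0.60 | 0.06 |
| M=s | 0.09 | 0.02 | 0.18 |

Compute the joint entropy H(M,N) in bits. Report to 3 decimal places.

H(M,N) = −Σ p(x,y)·log₂ p(x,y) over all 6 cells.
  cell (r,1): −0.05·log₂0.05 = 0.2161
  cell (r,2): −0.60·log₂0.60 = 0.4422
  cell (r,3): −0.06·log₂0.06 = 0.2435
  cell (s,1): −0.09·log₂0.09 = 0.3127
  cell (s,2): −0.02·log₂0.02 = 0.1129
  cell (s,3): −0.18·log₂0.18 = 0.4453
Sum = 1.773 bits.

1.773 bits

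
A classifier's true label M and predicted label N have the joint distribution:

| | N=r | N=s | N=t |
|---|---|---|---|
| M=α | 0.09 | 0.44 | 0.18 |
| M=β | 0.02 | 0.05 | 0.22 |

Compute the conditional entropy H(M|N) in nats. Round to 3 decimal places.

0.489 nats

Chain rule: H(M|N) = H(M,N) − H(N).
Marginals: p(M) = (0.7100, 0.2900), p(N) = (0.1100, 0.4900, 0.4000).
H(M,N) = 1.4477 nats; H(N) = 0.9589 nats.
H(M|N) = 1.4477 − 0.9589 = 0.489 nats.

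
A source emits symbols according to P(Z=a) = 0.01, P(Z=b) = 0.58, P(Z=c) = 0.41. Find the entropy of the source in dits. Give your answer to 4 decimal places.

0.3160 dits

H(Z) = −Σ p·log₁₀ p.
  −(0.01)·log₁₀(0.01) = 0.02000
  −(0.58)·log₁₀(0.58) = 0.13721
  −(0.41)·log₁₀(0.41) = 0.15876
Sum: 0.02000 + 0.13721 + 0.15876 = 0.3160 dits.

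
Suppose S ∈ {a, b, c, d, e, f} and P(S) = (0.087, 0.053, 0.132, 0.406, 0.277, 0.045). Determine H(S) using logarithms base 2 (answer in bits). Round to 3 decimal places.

2.159 bits

H(S) = −Σ p·log₂ p.
  −(0.087)·log₂(0.087) = 0.3065
  −(0.053)·log₂(0.053) = 0.2246
  −(0.132)·log₂(0.132) = 0.3856
  −(0.406)·log₂(0.406) = 0.5280
  −(0.277)·log₂(0.277) = 0.5130
  −(0.045)·log₂(0.045) = 0.2013
Sum: 0.3065 + 0.2246 + 0.3856 + 0.5280 + 0.5130 + 0.2013 = 2.159 bits.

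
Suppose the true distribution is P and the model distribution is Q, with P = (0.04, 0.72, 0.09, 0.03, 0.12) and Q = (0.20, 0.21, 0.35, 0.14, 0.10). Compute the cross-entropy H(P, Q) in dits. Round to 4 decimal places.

0.7026 dits

H(P,Q) = −Σ p·log₁₀ q.
  −0.04·log₁₀(0.20) = 0.02796
  −0.72·log₁₀(0.21) = 0.48800
  −0.09·log₁₀(0.35) = 0.04103
  −0.03·log₁₀(0.14) = 0.02562
  −0.12·log₁₀(0.10) = 0.12000
H(P,Q) = 0.7026 dits.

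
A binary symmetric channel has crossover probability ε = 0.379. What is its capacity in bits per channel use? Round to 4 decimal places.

Binary symmetric channel: C = 1 − h₂(ε) where h₂ is the binary entropy function.
h₂(0.379) = −0.379·log₂0.379 − 0.621·log₂0.621 = 0.9573.
C = 1 − 0.9573 = 0.0427 bits per channel use.

0.0427 bits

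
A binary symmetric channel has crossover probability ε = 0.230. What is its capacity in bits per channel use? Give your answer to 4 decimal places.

Binary symmetric channel: C = 1 − h₂(ε) where h₂ is the binary entropy function.
h₂(0.230) = −0.230·log₂0.230 − 0.770·log₂0.770 = 0.7780.
C = 1 − 0.7780 = 0.2220 bits per channel use.

0.2220 bits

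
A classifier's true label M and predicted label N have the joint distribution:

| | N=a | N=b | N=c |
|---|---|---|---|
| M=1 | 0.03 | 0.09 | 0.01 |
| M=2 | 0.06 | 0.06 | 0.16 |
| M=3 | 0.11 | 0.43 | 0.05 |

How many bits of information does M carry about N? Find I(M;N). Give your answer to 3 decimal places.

0.216 bits

Marginals: p(M) = (0.1300, 0.2800, 0.5900), p(N) = (0.2000, 0.5800, 0.2200).
I(M;N) = H(M) + H(N) − H(M,N).
H(M) = 1.3460, H(N) = 1.4008, H(M,N) = 2.5309.
I(M;N) = 1.3460 + 1.4008 − 2.5309 = 0.216 bits.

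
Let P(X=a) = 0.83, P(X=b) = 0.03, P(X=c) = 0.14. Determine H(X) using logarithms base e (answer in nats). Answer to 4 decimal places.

H(X) = −Σ p·ln p.
  −(0.83)·ln(0.83) = 0.15465
  −(0.03)·ln(0.03) = 0.10520
  −(0.14)·ln(0.14) = 0.27526
Sum: 0.15465 + 0.10520 + 0.27526 = 0.5351 nats.

0.5351 nats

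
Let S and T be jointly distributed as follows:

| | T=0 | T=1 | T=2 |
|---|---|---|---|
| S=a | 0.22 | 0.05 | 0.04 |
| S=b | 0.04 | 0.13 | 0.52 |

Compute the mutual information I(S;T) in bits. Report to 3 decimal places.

0.371 bits

Marginals: p(S) = (0.3100, 0.6900), p(T) = (0.2600, 0.1800, 0.5600).
I(S;T) = H(S) + H(T) − H(S,T).
H(S) = 0.8932, H(T) = 1.4190, H(S,T) = 1.9414.
I(S;T) = 0.8932 + 1.4190 − 1.9414 = 0.371 bits.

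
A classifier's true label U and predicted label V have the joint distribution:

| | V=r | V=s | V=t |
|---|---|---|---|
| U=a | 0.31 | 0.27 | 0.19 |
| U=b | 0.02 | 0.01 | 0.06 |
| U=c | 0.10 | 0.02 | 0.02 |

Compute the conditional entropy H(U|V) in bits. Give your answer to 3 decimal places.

Chain rule: H(U|V) = H(U,V) − H(V).
Marginals: p(U) = (0.7700, 0.0900, 0.1400), p(V) = (0.4300, 0.3000, 0.2700).
H(U,V) = 2.4698 bits; H(V) = 1.5547 bits.
H(U|V) = 2.4698 − 1.5547 = 0.915 bits.

0.915 bits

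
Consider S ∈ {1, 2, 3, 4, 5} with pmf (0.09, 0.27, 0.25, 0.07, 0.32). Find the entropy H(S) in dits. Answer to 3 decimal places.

0.637 dits

H(S) = −Σ p·log₁₀ p.
  −(0.09)·log₁₀(0.09) = 0.0941
  −(0.27)·log₁₀(0.27) = 0.1535
  −(0.25)·log₁₀(0.25) = 0.1505
  −(0.07)·log₁₀(0.07) = 0.0808
  −(0.32)·log₁₀(0.32) = 0.1584
Sum: 0.0941 + 0.1535 + 0.1505 + 0.0808 + 0.1584 = 0.637 dits.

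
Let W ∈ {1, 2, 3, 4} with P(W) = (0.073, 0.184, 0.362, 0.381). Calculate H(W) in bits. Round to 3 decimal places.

1.786 bits

H(W) = −Σ p·log₂ p.
  −(0.073)·log₂(0.073) = 0.2756
  −(0.184)·log₂(0.184) = 0.4494
  −(0.362)·log₂(0.362) = 0.5307
  −(0.381)·log₂(0.381) = 0.5304
Sum: 0.2756 + 0.4494 + 0.5307 + 0.5304 = 1.786 bits.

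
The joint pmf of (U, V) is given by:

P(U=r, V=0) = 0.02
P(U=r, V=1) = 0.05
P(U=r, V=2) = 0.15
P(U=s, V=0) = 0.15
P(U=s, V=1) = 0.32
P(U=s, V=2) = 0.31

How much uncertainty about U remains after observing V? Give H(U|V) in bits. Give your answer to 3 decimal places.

0.719 bits

Chain rule: H(U|V) = H(U,V) − H(V).
Marginals: p(U) = (0.2200, 0.7800), p(V) = (0.1700, 0.3700, 0.4600).
H(U,V) = 2.1999 bits; H(V) = 1.4807 bits.
H(U|V) = 2.1999 − 1.4807 = 0.719 bits.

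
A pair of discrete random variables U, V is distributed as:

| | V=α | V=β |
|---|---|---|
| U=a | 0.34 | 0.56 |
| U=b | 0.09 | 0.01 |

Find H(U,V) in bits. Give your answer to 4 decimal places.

1.3767 bits

H(U,V) = −Σ p(x,y)·log₂ p(x,y) over all 4 cells.
  cell (a,α): −0.34·log₂0.34 = 0.52917
  cell (a,β): −0.56·log₂0.56 = 0.46844
  cell (b,α): −0.09·log₂0.09 = 0.31265
  cell (b,β): −0.01·log₂0.01 = 0.06644
Sum = 1.3767 bits.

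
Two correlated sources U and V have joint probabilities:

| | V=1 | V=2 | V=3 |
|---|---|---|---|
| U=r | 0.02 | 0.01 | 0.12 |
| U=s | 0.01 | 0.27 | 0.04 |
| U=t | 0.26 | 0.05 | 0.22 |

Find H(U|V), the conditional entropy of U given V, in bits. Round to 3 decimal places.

Chain rule: H(U|V) = H(U,V) − H(V).
Marginals: p(U) = (0.1500, 0.3200, 0.5300), p(V) = (0.2900, 0.3300, 0.3800).
H(U,V) = 2.5106 bits; H(V) = 1.5762 bits.
H(U|V) = 2.5106 − 1.5762 = 0.934 bits.

0.934 bits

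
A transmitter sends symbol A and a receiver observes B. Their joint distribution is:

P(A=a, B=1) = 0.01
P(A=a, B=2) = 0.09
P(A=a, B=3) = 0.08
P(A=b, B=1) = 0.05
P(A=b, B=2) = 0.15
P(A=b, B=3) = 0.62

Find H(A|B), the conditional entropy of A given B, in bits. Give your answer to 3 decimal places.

0.627 bits

Chain rule: H(A|B) = H(A,B) − H(B).
Marginals: p(A) = (0.1800, 0.8200), p(B) = (0.0600, 0.2400, 0.7000).
H(A,B) = 1.7248 bits; H(B) = 1.0979 bits.
H(A|B) = 1.7248 − 1.0979 = 0.627 bits.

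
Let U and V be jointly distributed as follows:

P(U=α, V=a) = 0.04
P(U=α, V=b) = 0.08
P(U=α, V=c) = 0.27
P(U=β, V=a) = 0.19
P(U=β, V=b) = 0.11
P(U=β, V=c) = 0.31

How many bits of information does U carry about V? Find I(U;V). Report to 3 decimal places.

0.047 bits

Marginals: p(U) = (0.3900, 0.6100), p(V) = (0.2300, 0.1900, 0.5800).
I(U;V) = H(U) + H(V) − H(U,V).
H(U) = 0.9648, H(V) = 1.3987, H(U,V) = 2.3166.
I(U;V) = 0.9648 + 1.3987 − 2.3166 = 0.047 bits.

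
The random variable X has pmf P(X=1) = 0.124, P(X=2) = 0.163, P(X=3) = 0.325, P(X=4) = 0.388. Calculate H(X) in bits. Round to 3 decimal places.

H(X) = −Σ p·log₂ p.
  −(0.124)·log₂(0.124) = 0.3734
  −(0.163)·log₂(0.163) = 0.4266
  −(0.325)·log₂(0.325) = 0.5270
  −(0.388)·log₂(0.388) = 0.5300
Sum: 0.3734 + 0.4266 + 0.5270 + 0.5300 = 1.857 bits.

1.857 bits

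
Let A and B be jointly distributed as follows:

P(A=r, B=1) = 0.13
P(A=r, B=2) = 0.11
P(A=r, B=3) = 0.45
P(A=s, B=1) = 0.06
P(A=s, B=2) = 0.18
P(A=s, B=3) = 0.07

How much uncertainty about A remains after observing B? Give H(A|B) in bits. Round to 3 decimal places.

0.745 bits

Chain rule: H(A|B) = H(A,B) − H(B).
Marginals: p(A) = (0.6900, 0.3100), p(B) = (0.1900, 0.2900, 0.5200).
H(A,B) = 2.2087 bits; H(B) = 1.4637 bits.
H(A|B) = 2.2087 − 1.4637 = 0.745 bits.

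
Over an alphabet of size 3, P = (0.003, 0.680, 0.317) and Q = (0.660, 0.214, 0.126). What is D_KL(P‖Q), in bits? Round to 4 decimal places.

D(P‖Q) = Σ p·log₂(p/q).
  0.003·log₂(0.003/0.660) = -0.02334
  0.680·log₂(0.680/0.214) = 1.13419
  0.317·log₂(0.317/0.126) = 0.42195
D(P‖Q) = 1.5328 bits.

1.5328 bits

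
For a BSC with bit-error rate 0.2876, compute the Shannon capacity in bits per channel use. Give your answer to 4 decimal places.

Binary symmetric channel: C = 1 − h₂(ε) where h₂ is the binary entropy function.
h₂(0.2876) = −0.2876·log₂0.2876 − 0.7124·log₂0.7124 = 0.8656.
C = 1 − 0.8656 = 0.1344 bits per channel use.

0.1344 bits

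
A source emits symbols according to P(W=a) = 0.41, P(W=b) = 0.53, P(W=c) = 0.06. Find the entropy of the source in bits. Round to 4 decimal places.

H(W) = −Σ p·log₂ p.
  −(0.41)·log₂(0.41) = 0.52738
  −(0.53)·log₂(0.53) = 0.48545
  −(0.06)·log₂(0.06) = 0.24353
Sum: 0.52738 + 0.48545 + 0.24353 = 1.2564 bits.

1.2564 bits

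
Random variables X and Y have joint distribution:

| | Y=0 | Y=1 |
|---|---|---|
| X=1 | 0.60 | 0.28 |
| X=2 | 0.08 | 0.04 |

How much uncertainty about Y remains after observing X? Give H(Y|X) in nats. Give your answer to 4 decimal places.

Chain rule: H(Y|X) = H(X,Y) − H(X).
Marginals: p(X) = (0.8800, 0.1200), p(Y) = (0.6800, 0.3200).
H(X,Y) = 0.9937 nats; H(X) = 0.3669 nats.
H(Y|X) = 0.9937 − 0.3669 = 0.6268 nats.

0.6268 nats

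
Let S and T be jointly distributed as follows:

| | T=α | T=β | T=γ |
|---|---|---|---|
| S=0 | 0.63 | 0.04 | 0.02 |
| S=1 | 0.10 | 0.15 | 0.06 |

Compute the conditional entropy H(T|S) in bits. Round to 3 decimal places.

0.812 bits

Chain rule: H(T|S) = H(S,T) − H(S).
Marginals: p(S) = (0.6900, 0.3100), p(T) = (0.7300, 0.1900, 0.0800).
H(S,T) = 1.7048 bits; H(S) = 0.8932 bits.
H(T|S) = 1.7048 − 0.8932 = 0.812 bits.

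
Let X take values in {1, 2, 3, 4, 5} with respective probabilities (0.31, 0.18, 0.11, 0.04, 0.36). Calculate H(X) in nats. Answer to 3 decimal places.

H(X) = −Σ p·ln p.
  −(0.31)·ln(0.31) = 0.3631
  −(0.18)·ln(0.18) = 0.3087
  −(0.11)·ln(0.11) = 0.2428
  −(0.04)·ln(0.04) = 0.1288
  −(0.36)·ln(0.36) = 0.3678
Sum: 0.3631 + 0.3087 + 0.2428 + 0.1288 + 0.3678 = 1.411 nats.

1.411 nats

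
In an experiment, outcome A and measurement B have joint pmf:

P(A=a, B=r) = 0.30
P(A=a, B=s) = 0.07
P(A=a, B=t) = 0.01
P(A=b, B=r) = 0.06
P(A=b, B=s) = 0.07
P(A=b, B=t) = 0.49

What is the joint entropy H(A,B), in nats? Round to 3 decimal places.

H(A,B) = −Σ p(x,y)·ln p(x,y) over all 6 cells.
  cell (a,r): −0.30·ln0.30 = 0.3612
  cell (a,s): −0.07·ln0.07 = 0.1861
  cell (a,t): −0.01·ln0.01 = 0.0461
  cell (b,r): −0.06·ln0.06 = 0.1688
  cell (b,s): −0.07·ln0.07 = 0.1861
  cell (b,t): −0.49·ln0.49 = 0.3495
Sum = 1.298 nats.

1.298 nats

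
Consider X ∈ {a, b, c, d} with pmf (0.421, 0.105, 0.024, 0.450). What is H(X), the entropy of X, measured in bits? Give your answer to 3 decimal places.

H(X) = −Σ p·log₂ p.
  −(0.421)·log₂(0.421) = 0.5255
  −(0.105)·log₂(0.105) = 0.3414
  −(0.024)·log₂(0.024) = 0.1291
  −(0.450)·log₂(0.450) = 0.5184
Sum: 0.5255 + 0.3414 + 0.1291 + 0.5184 = 1.514 bits.

1.514 bits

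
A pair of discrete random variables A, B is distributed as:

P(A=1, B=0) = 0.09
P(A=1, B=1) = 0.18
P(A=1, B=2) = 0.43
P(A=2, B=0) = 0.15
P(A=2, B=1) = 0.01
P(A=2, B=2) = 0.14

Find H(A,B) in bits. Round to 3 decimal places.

H(A,B) = −Σ p(x,y)·log₂ p(x,y) over all 6 cells.
  cell (1,0): −0.09·log₂0.09 = 0.3127
  cell (1,1): −0.18·log₂0.18 = 0.4453
  cell (1,2): −0.43·log₂0.43 = 0.5236
  cell (2,0): −0.15·log₂0.15 = 0.4105
  cell (2,1): −0.01·log₂0.01 = 0.0664
  cell (2,2): −0.14·log₂0.14 = 0.3971
Sum = 2.156 bits.

2.156 bits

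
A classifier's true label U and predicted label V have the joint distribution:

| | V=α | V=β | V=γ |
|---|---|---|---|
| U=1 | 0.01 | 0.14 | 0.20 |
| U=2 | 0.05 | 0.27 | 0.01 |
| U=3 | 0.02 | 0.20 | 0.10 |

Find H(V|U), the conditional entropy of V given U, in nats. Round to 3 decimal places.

0.725 nats

Marginals: p(U) = (0.3500, 0.3300, 0.3200), p(V) = (0.0800, 0.6100, 0.3100).
H(V|U) = Σ p(U) · H(V|U=·).
  U=1: p=0.3500, H(V|U=1) = 0.7879
  U=2: p=0.3300, H(V|U=2) = 0.5561
  U=3: p=0.3200, H(V|U=3) = 0.8305
Weighted sum = 0.725 nats.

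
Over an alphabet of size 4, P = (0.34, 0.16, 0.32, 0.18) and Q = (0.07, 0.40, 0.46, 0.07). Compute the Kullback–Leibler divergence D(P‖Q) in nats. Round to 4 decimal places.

0.4446 nats

D(P‖Q) = Σ p·ln(p/q).
  0.34·ln(0.34/0.07) = 0.53735
  0.16·ln(0.16/0.40) = -0.14661
  0.32·ln(0.32/0.46) = -0.11613
  0.18·ln(0.18/0.07) = 0.17000
D(P‖Q) = 0.4446 nats.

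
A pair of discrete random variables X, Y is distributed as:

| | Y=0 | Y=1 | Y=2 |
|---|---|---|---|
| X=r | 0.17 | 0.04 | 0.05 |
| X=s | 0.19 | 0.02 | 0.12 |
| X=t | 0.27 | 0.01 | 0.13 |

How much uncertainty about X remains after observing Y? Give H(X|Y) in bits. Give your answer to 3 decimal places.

1.521 bits

Marginals: p(X) = (0.2600, 0.3300, 0.4100), p(Y) = (0.6300, 0.0700, 0.3000).
H(X|Y) = Σ p(Y) · H(X|Y=·).
  Y=0: p=0.6300, H(X|Y=0) = 1.5554
  Y=1: p=0.0700, H(X|Y=1) = 1.3788
  Y=2: p=0.3000, H(X|Y=2) = 1.4824
Weighted sum = 1.521 bits.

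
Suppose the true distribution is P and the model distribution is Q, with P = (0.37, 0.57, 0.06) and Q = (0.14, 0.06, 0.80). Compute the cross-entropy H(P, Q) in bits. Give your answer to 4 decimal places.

3.3824 bits

H(P,Q) = −Σ p·log₂ q.
  −0.37·log₂(0.14) = 1.04951
  −0.57·log₂(0.06) = 2.31357
  −0.06·log₂(0.80) = 0.01932
H(P,Q) = 3.3824 bits.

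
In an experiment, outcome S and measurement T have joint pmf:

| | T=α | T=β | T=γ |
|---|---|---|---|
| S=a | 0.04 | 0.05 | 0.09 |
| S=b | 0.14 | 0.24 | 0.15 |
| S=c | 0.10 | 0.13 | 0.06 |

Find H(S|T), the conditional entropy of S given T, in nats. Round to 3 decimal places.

0.980 nats

Marginals: p(S) = (0.1800, 0.5300, 0.2900), p(T) = (0.2800, 0.4200, 0.3000).
H(S|T) = Σ p(T) · H(S|T=·).
  T=α: p=0.2800, H(S|T=α) = 0.9923
  T=β: p=0.4200, H(S|T=β) = 0.9361
  T=γ: p=0.3000, H(S|T=γ) = 1.0297
Weighted sum = 0.980 nats.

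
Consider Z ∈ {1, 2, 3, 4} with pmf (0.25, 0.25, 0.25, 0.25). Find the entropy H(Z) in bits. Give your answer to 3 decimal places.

H(Z) = −Σ p·log₂ p.
  −(0.25)·log₂(0.25) = 0.5000
  −(0.25)·log₂(0.25) = 0.5000
  −(0.25)·log₂(0.25) = 0.5000
  −(0.25)·log₂(0.25) = 0.5000
Sum: 0.5000 + 0.5000 + 0.5000 + 0.5000 = 2.000 bits.

2.000 bits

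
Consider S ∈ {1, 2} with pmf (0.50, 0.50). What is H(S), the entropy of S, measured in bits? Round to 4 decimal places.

H(S) = −Σ p·log₂ p.
  −(0.50)·log₂(0.50) = 0.50000
  −(0.50)·log₂(0.50) = 0.50000
Sum: 0.50000 + 0.50000 = 1.0000 bits.

1.0000 bits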